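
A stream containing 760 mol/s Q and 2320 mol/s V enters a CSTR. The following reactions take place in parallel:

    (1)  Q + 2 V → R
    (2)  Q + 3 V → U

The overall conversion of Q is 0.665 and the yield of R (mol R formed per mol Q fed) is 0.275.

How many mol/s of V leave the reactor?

1010 mol/s

Yield of R: 1ξ₁ / 760 = 0.275 → ξ₁ = 209 mol/s.
Conversion of Q: 1ξ₁ + 1ξ₂ = 0.665 × 760 = 505.4 → ξ₂ = 296.4 mol/s.
Outlet amounts (n = n₀ + Σ ν·ξ):
  Q: 760 − 1(209) − 1(296.4) = 254.6
  V: 2320 − 2(209) − 3(296.4) = 1013
  R: 0 + 1(209) = 209
  U: 0 + 1(296.4) = 296.4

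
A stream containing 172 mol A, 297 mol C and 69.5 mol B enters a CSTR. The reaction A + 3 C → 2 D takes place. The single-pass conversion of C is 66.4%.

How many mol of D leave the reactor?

131 mol

C reacted = 0.664 × 297 = 197.2 mol; ν_C = −3, so ξ = 197.2/3 = 65.74 mol.
Outlet amounts (n = n₀ + ν ξ):
  A: 172 − 1(65.74) = 106.3
  C: 297 − 3(65.74) = 99.79
  D: 0 + 2(65.74) = 131.5
  B: 69.5 (inert)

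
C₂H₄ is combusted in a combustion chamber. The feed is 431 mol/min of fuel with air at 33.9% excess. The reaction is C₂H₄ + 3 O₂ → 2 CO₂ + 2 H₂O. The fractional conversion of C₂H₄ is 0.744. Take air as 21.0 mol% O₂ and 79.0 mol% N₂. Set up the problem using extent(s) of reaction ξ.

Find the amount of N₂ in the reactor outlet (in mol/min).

6510 mol/min

Stoichiometric O₂ = 3 × 431 = 1293 mol/min; O₂ fed = 1293 × 1.339 = 1731 mol/min.
N₂ fed = 1731 × 79/21 = 6513 mol/min.
Fuel reacted = 0.744 × 431 → ξ = 320.7 mol/min.
Outlet (n = n₀ + ν ξ):
  C₂H₄: 431 − 1(320.7) = 110.3
  O₂: 1731 − 3(320.7) = 769.3
  N₂: 6513 (inert)
  CO₂: 0 + 2(320.7) = 641.3
  H₂O: 0 + 2(320.7) = 641.3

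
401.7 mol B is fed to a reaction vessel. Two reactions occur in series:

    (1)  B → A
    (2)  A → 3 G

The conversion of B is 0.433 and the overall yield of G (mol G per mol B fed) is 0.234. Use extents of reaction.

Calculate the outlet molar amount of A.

Conversion of B: B consumed = 1ξ₁ = 0.433 × 401.7 → ξ₁ = 173.9 mol.
Yield of G: 3ξ₂ / 401.7 = 0.234 → ξ₂ = 31.33 mol.
Outlet amounts (n = n₀ + Σ ν·ξ):
  B: 401.7 − 1(173.9) = 227.8
  A: 0 + 1(173.9) − 1(31.33) = 142.6
  G: 0 + 3(31.33) = 94

143 mol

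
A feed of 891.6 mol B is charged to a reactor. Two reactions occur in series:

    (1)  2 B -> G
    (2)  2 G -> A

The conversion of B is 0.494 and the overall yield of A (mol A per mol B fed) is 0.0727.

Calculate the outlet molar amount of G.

Conversion of B: B consumed = 2ξ₁ = 0.494 × 891.6 → ξ₁ = 220.2 mol.
Yield of A: 1ξ₂ / 891.6 = 0.0727 → ξ₂ = 64.82 mol.
Outlet amounts (n = n₀ + Σ ν·ξ):
  B: 891.6 − 2(220.2) = 451.1
  G: 0 + 1(220.2) − 2(64.82) = 90.59
  A: 0 + 1(64.82) = 64.82

90.6 mol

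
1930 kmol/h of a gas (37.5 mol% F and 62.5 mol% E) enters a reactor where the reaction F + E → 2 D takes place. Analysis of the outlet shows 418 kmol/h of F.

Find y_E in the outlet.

For F: n = n₀ − 1ξ → 418 = 723.8 − 1ξ, giving ξ = 305.8 kmol/h.
Outlet amounts (n = n₀ + ν ξ):
  F: 723.8 − 1(305.8) = 418
  E: 1206 − 1(305.8) = 900.5
  D: 0 + 2(305.8) = 611.5
Total out = 1930 kmol/h; y_E = 900.5 / 1930 = 0.4666.

0.467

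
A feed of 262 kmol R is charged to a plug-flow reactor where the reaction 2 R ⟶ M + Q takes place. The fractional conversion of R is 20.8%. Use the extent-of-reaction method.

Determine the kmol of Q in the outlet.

27.2 kmol

R reacted = 0.208 × 262 = 54.5 kmol; ν_R = −2, so ξ = 54.5/2 = 27.25 kmol.
Outlet amounts (n = n₀ + ν ξ):
  R: 262 − 2(27.25) = 207.5
  M: 0 + 1(27.25) = 27.25
  Q: 0 + 1(27.25) = 27.25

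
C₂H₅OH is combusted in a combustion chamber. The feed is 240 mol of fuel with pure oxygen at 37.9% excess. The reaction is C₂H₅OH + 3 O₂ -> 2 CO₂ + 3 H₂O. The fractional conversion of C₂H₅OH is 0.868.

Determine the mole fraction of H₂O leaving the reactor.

Stoichiometric O₂ = 3 × 240 = 720 mol; O₂ fed = 720 × 1.379 = 992.9 mol.
Fuel reacted = 0.868 × 240 → ξ = 208.3 mol.
Outlet (n = n₀ + ν ξ):
  C₂H₅OH: 240 − 1(208.3) = 31.68
  O₂: 992.9 − 3(208.3) = 367.9
  CO₂: 0 + 2(208.3) = 416.6
  H₂O: 0 + 3(208.3) = 625
Total out = 1441 mol; y_H₂O = 625 / 1441 = 0.4336.

0.434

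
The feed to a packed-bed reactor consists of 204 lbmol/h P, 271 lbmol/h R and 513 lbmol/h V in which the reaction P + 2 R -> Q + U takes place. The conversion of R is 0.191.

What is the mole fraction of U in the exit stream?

0.0269

R reacted = 0.191 × 271 = 51.76 lbmol/h; ν_R = −2, so ξ = 51.76/2 = 25.88 lbmol/h.
Outlet amounts (n = n₀ + ν ξ):
  P: 204 − 1(25.88) = 178.1
  R: 271 − 2(25.88) = 219.2
  Q: 0 + 1(25.88) = 25.88
  U: 0 + 1(25.88) = 25.88
  V: 513 (inert)
Total out = 962.1 lbmol/h; y_U = 25.88 / 962.1 = 0.0269.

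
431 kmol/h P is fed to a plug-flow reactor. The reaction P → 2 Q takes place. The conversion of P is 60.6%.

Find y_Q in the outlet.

P reacted = 0.606 × 431 = 261.2 kmol/h; ν_P = −1, so ξ = 261.2/1 = 261.2 kmol/h.
Outlet amounts (n = n₀ + ν ξ):
  P: 431 − 1(261.2) = 169.8
  Q: 0 + 2(261.2) = 522.4
Total out = 692.2 kmol/h; y_Q = 522.4 / 692.2 = 0.7547.

0.755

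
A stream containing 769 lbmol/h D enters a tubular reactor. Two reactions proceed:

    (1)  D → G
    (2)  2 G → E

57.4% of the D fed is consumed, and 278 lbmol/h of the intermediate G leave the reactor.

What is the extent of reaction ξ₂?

Conversion of D: D consumed = 1ξ₁ = 0.574 × 769 → ξ₁ = 441.4 lbmol/h.
G balance: n_G = 0 + 1ξ₁ − 2ξ₂ = 278 → ξ₂ = (1·441.4 − 278)/2 = 81.7 lbmol/h.
Outlet amounts (n = n₀ + Σ ν·ξ):
  D: 769 − 1(441.4) = 327.6
  G: 0 + 1(441.4) − 2(81.7) = 278
  E: 0 + 1(81.7) = 81.7

ξ₂ = 81.7 lbmol/h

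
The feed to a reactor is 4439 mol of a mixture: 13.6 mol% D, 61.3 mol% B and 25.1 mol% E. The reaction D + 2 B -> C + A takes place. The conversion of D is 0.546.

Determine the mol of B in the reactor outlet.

2060 mol

D reacted = 0.546 × 603.7 = 329.6 mol; ν_D = −1, so ξ = 329.6/1 = 329.6 mol.
Outlet amounts (n = n₀ + ν ξ):
  D: 603.7 − 1(329.6) = 274.1
  B: 2721 − 2(329.6) = 2062
  C: 0 + 1(329.6) = 329.6
  A: 0 + 1(329.6) = 329.6
  E: 1114 (inert)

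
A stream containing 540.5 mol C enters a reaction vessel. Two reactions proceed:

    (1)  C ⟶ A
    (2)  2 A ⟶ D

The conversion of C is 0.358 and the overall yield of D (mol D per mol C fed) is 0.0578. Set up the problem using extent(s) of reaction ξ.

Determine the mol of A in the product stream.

Conversion of C: C consumed = 1ξ₁ = 0.358 × 540.5 → ξ₁ = 193.5 mol.
Yield of D: 1ξ₂ / 540.5 = 0.0578 → ξ₂ = 31.24 mol.
Outlet amounts (n = n₀ + Σ ν·ξ):
  C: 540.5 − 1(193.5) = 347
  A: 0 + 1(193.5) − 2(31.24) = 131
  D: 0 + 1(31.24) = 31.24

131 mol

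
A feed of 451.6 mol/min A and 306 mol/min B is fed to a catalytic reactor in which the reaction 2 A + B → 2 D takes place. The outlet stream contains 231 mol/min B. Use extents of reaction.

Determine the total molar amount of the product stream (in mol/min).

For B: n = n₀ − 1ξ → 231 = 306 − 1ξ, giving ξ = 75 mol/min.
Outlet amounts (n = n₀ + ν ξ):
  A: 451.6 − 2(75) = 301.6
  B: 306 − 1(75) = 231
  D: 0 + 2(75) = 150
Total out = 301.6 + 231 + 150 = 682.6 mol/min.

683 mol/min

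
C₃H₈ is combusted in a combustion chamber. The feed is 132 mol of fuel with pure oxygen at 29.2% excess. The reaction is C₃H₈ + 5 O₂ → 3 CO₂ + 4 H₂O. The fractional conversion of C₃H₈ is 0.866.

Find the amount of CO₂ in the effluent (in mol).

Stoichiometric O₂ = 5 × 132 = 660 mol; O₂ fed = 660 × 1.292 = 852.7 mol.
Fuel reacted = 0.866 × 132 → ξ = 114.3 mol.
Outlet (n = n₀ + ν ξ):
  C₃H₈: 132 − 1(114.3) = 17.69
  O₂: 852.7 − 5(114.3) = 281.2
  CO₂: 0 + 3(114.3) = 342.9
  H₂O: 0 + 4(114.3) = 457.2

343 mol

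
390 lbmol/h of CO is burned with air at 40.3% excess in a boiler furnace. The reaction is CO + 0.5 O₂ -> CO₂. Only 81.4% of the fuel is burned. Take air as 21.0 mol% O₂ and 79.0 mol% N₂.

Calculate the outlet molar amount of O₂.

Stoichiometric O₂ = 0.5 × 390 = 195 lbmol/h; O₂ fed = 195 × 1.403 = 273.6 lbmol/h.
N₂ fed = 273.6 × 79/21 = 1029 lbmol/h.
Fuel reacted = 0.814 × 390 → ξ = 317.5 lbmol/h.
Outlet (n = n₀ + ν ξ):
  CO: 390 − 1(317.5) = 72.54
  O₂: 273.6 − 0.5(317.5) = 114.9
  N₂: 1029 (inert)
  CO₂: 0 + 1(317.5) = 317.5

115 lbmol/h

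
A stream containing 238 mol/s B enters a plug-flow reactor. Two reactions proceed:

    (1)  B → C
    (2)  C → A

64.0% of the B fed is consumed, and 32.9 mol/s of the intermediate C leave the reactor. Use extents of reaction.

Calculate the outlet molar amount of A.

119 mol/s

Conversion of B: B consumed = 1ξ₁ = 0.64 × 238 → ξ₁ = 152.3 mol/s.
C balance: n_C = 0 + 1ξ₁ − 1ξ₂ = 32.9 → ξ₂ = (1·152.3 − 32.9)/1 = 119.4 mol/s.
Outlet amounts (n = n₀ + Σ ν·ξ):
  B: 238 − 1(152.3) = 85.68
  C: 0 + 1(152.3) − 1(119.4) = 32.9
  A: 0 + 1(119.4) = 119.4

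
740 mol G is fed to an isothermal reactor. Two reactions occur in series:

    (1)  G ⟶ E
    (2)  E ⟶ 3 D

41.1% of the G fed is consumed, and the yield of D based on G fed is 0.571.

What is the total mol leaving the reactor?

1020 mol

Conversion of G: G consumed = 1ξ₁ = 0.411 × 740 → ξ₁ = 304.1 mol.
Yield of D: 3ξ₂ / 740 = 0.571 → ξ₂ = 140.8 mol.
Outlet amounts (n = n₀ + Σ ν·ξ):
  G: 740 − 1(304.1) = 435.9
  E: 0 + 1(304.1) − 1(140.8) = 163.3
  D: 0 + 3(140.8) = 422.5
Total out = 435.9 + 163.3 + 422.5 = 1022 mol.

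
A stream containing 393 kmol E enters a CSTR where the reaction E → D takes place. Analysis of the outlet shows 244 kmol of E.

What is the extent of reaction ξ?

ξ = 149 kmol

For E: n = n₀ − 1ξ → 244 = 393 − 1ξ, giving ξ = 149 kmol.
Outlet amounts (n = n₀ + ν ξ):
  E: 393 − 1(149) = 244
  D: 0 + 1(149) = 149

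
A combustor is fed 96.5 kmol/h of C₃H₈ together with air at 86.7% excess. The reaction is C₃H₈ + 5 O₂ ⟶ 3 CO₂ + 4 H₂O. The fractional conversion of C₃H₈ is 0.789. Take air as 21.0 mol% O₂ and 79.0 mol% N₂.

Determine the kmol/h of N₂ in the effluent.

Stoichiometric O₂ = 5 × 96.5 = 482.5 kmol/h; O₂ fed = 482.5 × 1.867 = 900.8 kmol/h.
N₂ fed = 900.8 × 79/21 = 3389 kmol/h.
Fuel reacted = 0.789 × 96.5 → ξ = 76.14 kmol/h.
Outlet (n = n₀ + ν ξ):
  C₃H₈: 96.5 − 1(76.14) = 20.36
  O₂: 900.8 − 5(76.14) = 520.1
  N₂: 3389 (inert)
  CO₂: 0 + 3(76.14) = 228.4
  H₂O: 0 + 4(76.14) = 304.6

3390 kmol/h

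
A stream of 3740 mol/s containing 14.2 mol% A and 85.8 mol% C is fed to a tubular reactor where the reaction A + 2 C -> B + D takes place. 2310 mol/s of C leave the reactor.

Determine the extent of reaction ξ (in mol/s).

ξ = 449 mol/s

For C: n = n₀ − 2ξ → 2310 = 3209 − 2ξ, giving ξ = 449.5 mol/s.
Outlet amounts (n = n₀ + ν ξ):
  A: 531.1 − 1(449.5) = 81.62
  C: 3209 − 2(449.5) = 2310
  B: 0 + 1(449.5) = 449.5
  D: 0 + 1(449.5) = 449.5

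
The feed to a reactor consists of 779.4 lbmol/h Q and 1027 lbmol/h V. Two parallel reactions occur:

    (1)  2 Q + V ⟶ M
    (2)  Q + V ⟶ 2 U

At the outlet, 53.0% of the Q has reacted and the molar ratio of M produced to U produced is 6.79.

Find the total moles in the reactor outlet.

Conversion of Q: Q consumed = 0.53 × 779.4 = 413.1 lbmol/h = 2ξ₁ + 1ξ₂.
Selectivity: 1ξ₁ / (2ξ₂) = 6.79 → ξ₁ = 13.58 ξ₂.
Substitute: (2·13.58 + 1) ξ₂ = 413.1 → ξ₂ = 14.67 lbmol/h, ξ₁ = 199.2 lbmol/h.
Outlet amounts (n = n₀ + Σ ν·ξ):
  Q: 779.4 − 2(199.2) − 1(14.67) = 366.3
  V: 1027 − 1(199.2) − 1(14.67) = 813.1
  M: 0 + 1(199.2) = 199.2
  U: 0 + 2(14.67) = 29.34
Total out = 366.3 + 813.1 + 199.2 + 29.34 = 1408 lbmol/h.

1410 lbmol/h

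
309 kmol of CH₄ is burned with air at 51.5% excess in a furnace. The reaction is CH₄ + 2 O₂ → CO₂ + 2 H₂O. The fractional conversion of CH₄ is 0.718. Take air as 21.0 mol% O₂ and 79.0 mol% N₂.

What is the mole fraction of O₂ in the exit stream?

Stoichiometric O₂ = 2 × 309 = 618 kmol; O₂ fed = 618 × 1.515 = 936.3 kmol.
N₂ fed = 936.3 × 79/21 = 3522 kmol.
Fuel reacted = 0.718 × 309 → ξ = 221.9 kmol.
Outlet (n = n₀ + ν ξ):
  CH₄: 309 − 1(221.9) = 87.14
  O₂: 936.3 − 2(221.9) = 492.5
  N₂: 3522 (inert)
  CO₂: 0 + 1(221.9) = 221.9
  H₂O: 0 + 2(221.9) = 443.7
Total out = 4767 kmol; y_O₂ = 492.5 / 4767 = 0.1033.

0.103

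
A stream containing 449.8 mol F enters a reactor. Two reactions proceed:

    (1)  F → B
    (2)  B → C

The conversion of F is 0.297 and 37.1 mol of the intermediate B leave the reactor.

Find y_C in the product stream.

0.215

Conversion of F: F consumed = 1ξ₁ = 0.297 × 449.8 → ξ₁ = 133.6 mol.
B balance: n_B = 0 + 1ξ₁ − 1ξ₂ = 37.1 → ξ₂ = (1·133.6 − 37.1)/1 = 96.49 mol.
Outlet amounts (n = n₀ + Σ ν·ξ):
  F: 449.8 − 1(133.6) = 316.2
  B: 0 + 1(133.6) − 1(96.49) = 37.1
  C: 0 + 1(96.49) = 96.49
Total out = 449.8 mol; y_C = 96.49 / 449.8 = 0.2145.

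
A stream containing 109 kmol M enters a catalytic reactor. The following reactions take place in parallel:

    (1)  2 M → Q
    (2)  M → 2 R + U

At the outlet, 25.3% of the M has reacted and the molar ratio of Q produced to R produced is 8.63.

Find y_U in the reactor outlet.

Conversion of M: M consumed = 0.253 × 109 = 27.58 kmol = 2ξ₁ + 1ξ₂.
Selectivity: 1ξ₁ / (2ξ₂) = 8.63 → ξ₁ = 17.26 ξ₂.
Substitute: (2·17.26 + 1) ξ₂ = 27.58 → ξ₂ = 0.7764 kmol, ξ₁ = 13.4 kmol.
Outlet amounts (n = n₀ + Σ ν·ξ):
  M: 109 − 2(13.4) − 1(0.7764) = 81.42
  Q: 0 + 1(13.4) = 13.4
  R: 0 + 2(0.7764) = 1.553
  U: 0 + 1(0.7764) = 0.7764
Total out = 97.15 kmol; y_U = 0.7764 / 97.15 = 0.007991.

0.00799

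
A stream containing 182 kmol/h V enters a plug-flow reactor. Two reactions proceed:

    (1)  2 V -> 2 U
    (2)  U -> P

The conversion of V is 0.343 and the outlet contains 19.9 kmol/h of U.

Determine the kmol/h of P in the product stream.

42.5 kmol/h

Conversion of V: V consumed = 2ξ₁ = 0.343 × 182 → ξ₁ = 31.21 kmol/h.
U balance: n_U = 0 + 2ξ₁ − 1ξ₂ = 19.9 → ξ₂ = (2·31.21 − 19.9)/1 = 42.53 kmol/h.
Outlet amounts (n = n₀ + Σ ν·ξ):
  V: 182 − 2(31.21) = 119.6
  U: 0 + 2(31.21) − 1(42.53) = 19.9
  P: 0 + 1(42.53) = 42.53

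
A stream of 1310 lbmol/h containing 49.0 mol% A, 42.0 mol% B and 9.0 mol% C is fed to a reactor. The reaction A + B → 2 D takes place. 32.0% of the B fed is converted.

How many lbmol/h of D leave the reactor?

352 lbmol/h

B reacted = 0.32 × 550.2 = 176.1 lbmol/h; ν_B = −1, so ξ = 176.1/1 = 176.1 lbmol/h.
Outlet amounts (n = n₀ + ν ξ):
  A: 641.9 − 1(176.1) = 465.8
  B: 550.2 − 1(176.1) = 374.1
  D: 0 + 2(176.1) = 352.1
  C: 117.9 (inert)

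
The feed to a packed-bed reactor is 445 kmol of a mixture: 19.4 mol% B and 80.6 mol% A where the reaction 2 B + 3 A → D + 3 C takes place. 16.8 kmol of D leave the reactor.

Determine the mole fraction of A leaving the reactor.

0.72

For D: n = n₀ + 1ξ → 16.8 = 0 + 1ξ, giving ξ = 16.8 kmol.
Outlet amounts (n = n₀ + ν ξ):
  B: 86.33 − 2(16.8) = 52.73
  A: 358.7 − 3(16.8) = 308.3
  D: 0 + 1(16.8) = 16.8
  C: 0 + 3(16.8) = 50.4
Total out = 428.2 kmol; y_A = 308.3 / 428.2 = 0.7199.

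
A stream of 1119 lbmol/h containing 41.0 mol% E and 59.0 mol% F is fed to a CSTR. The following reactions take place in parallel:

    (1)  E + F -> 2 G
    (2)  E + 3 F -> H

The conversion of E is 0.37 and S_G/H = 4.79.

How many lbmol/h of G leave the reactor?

Conversion of E: E consumed = 0.37 × 458.8 = 169.8 lbmol/h = 1ξ₁ + 1ξ₂.
Selectivity: 2ξ₁ / (1ξ₂) = 4.79 → ξ₁ = 2.395 ξ₂.
Substitute: (1·2.395 + 1) ξ₂ = 169.8 → ξ₂ = 50 lbmol/h, ξ₁ = 119.8 lbmol/h.
Outlet amounts (n = n₀ + Σ ν·ξ):
  E: 458.8 − 1(119.8) − 1(50) = 289
  F: 660.2 − 1(119.8) − 3(50) = 390.5
  G: 0 + 2(119.8) = 239.5
  H: 0 + 1(50) = 50

240 lbmol/h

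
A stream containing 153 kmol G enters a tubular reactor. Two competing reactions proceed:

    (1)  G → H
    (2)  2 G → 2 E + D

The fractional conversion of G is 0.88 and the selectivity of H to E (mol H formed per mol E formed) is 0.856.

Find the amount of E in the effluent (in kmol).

72.5 kmol

Conversion of G: G consumed = 0.88 × 153 = 134.6 kmol = 1ξ₁ + 2ξ₂.
Selectivity: 1ξ₁ / (2ξ₂) = 0.856 → ξ₁ = 1.712 ξ₂.
Substitute: (1·1.712 + 2) ξ₂ = 134.6 → ξ₂ = 36.27 kmol, ξ₁ = 62.1 kmol.
Outlet amounts (n = n₀ + Σ ν·ξ):
  G: 153 − 1(62.1) − 2(36.27) = 18.36
  H: 0 + 1(62.1) = 62.1
  E: 0 + 2(36.27) = 72.54
  D: 0 + 1(36.27) = 36.27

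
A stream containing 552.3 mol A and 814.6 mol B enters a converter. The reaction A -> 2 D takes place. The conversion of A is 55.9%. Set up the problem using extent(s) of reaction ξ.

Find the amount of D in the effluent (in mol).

617 mol

A reacted = 0.559 × 552.3 = 308.7 mol; ν_A = −1, so ξ = 308.7/1 = 308.7 mol.
Outlet amounts (n = n₀ + ν ξ):
  A: 552.3 − 1(308.7) = 243.6
  D: 0 + 2(308.7) = 617.5
  B: 814.6 (inert)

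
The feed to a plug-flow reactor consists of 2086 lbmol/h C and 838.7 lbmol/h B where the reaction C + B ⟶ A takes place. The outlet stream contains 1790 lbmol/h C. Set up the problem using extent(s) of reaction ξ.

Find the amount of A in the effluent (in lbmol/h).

296 lbmol/h

For C: n = n₀ − 1ξ → 1790 = 2086 − 1ξ, giving ξ = 296 lbmol/h.
Outlet amounts (n = n₀ + ν ξ):
  C: 2086 − 1(296) = 1790
  B: 838.7 − 1(296) = 542.7
  A: 0 + 1(296) = 296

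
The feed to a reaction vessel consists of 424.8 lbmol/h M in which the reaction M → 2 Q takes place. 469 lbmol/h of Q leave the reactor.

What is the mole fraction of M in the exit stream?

For Q: n = n₀ + 2ξ → 469 = 0 + 2ξ, giving ξ = 234.5 lbmol/h.
Outlet amounts (n = n₀ + ν ξ):
  M: 424.8 − 1(234.5) = 190.3
  Q: 0 + 2(234.5) = 469
Total out = 659.3 lbmol/h; y_M = 190.3 / 659.3 = 0.2886.

0.289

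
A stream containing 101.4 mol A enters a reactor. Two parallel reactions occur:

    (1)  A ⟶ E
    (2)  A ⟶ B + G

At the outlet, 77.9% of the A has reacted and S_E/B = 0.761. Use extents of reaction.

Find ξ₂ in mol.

Conversion of A: A consumed = 0.779 × 101.4 = 78.99 mol = 1ξ₁ + 1ξ₂.
Selectivity: 1ξ₁ / (1ξ₂) = 0.761 → ξ₁ = 0.761 ξ₂.
Substitute: (1·0.761 + 1) ξ₂ = 78.99 → ξ₂ = 44.86 mol, ξ₁ = 34.14 mol.
Outlet amounts (n = n₀ + Σ ν·ξ):
  A: 101.4 − 1(34.14) − 1(44.86) = 22.41
  E: 0 + 1(34.14) = 34.14
  B: 0 + 1(44.86) = 44.86
  G: 0 + 1(44.86) = 44.86

ξ₂ = 44.9 mol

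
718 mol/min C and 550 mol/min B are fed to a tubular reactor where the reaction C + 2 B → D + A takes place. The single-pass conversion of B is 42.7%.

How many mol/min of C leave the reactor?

B reacted = 0.427 × 550 = 234.8 mol/min; ν_B = −2, so ξ = 234.8/2 = 117.4 mol/min.
Outlet amounts (n = n₀ + ν ξ):
  C: 718 − 1(117.4) = 600.6
  B: 550 − 2(117.4) = 315.1
  D: 0 + 1(117.4) = 117.4
  A: 0 + 1(117.4) = 117.4

601 mol/min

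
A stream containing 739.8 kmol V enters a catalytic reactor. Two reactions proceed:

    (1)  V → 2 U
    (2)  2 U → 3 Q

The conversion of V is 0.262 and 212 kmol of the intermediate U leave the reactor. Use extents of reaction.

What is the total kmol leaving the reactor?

1020 kmol

Conversion of V: V consumed = 1ξ₁ = 0.262 × 739.8 → ξ₁ = 193.8 kmol.
U balance: n_U = 0 + 2ξ₁ − 2ξ₂ = 212 → ξ₂ = (2·193.8 − 212)/2 = 87.83 kmol.
Outlet amounts (n = n₀ + Σ ν·ξ):
  V: 739.8 − 1(193.8) = 546
  U: 0 + 2(193.8) − 2(87.83) = 212
  Q: 0 + 3(87.83) = 263.5
Total out = 546 + 212 + 263.5 = 1021 kmol.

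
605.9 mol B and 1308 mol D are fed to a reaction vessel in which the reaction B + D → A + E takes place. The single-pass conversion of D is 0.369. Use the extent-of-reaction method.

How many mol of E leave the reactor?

D reacted = 0.369 × 1308 = 482.7 mol; ν_D = −1, so ξ = 482.7/1 = 482.7 mol.
Outlet amounts (n = n₀ + ν ξ):
  B: 605.9 − 1(482.7) = 123.2
  D: 1308 − 1(482.7) = 825.3
  A: 0 + 1(482.7) = 482.7
  E: 0 + 1(482.7) = 482.7

483 mol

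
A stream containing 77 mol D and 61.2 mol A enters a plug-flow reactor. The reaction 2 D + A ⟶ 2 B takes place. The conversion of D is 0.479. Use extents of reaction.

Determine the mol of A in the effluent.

42.8 mol

D reacted = 0.479 × 77 = 36.88 mol; ν_D = −2, so ξ = 36.88/2 = 18.44 mol.
Outlet amounts (n = n₀ + ν ξ):
  D: 77 − 2(18.44) = 40.12
  A: 61.2 − 1(18.44) = 42.76
  B: 0 + 2(18.44) = 36.88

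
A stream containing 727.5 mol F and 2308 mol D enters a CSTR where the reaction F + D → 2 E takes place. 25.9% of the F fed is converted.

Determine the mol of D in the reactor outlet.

F reacted = 0.259 × 727.5 = 188.4 mol; ν_F = −1, so ξ = 188.4/1 = 188.4 mol.
Outlet amounts (n = n₀ + ν ξ):
  F: 727.5 − 1(188.4) = 539.1
  D: 2308 − 1(188.4) = 2120
  E: 0 + 2(188.4) = 376.8

2120 mol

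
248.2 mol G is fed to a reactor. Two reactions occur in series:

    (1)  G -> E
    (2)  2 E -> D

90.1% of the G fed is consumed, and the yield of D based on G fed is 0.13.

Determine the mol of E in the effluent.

159 mol

Conversion of G: G consumed = 1ξ₁ = 0.901 × 248.2 → ξ₁ = 223.6 mol.
Yield of D: 1ξ₂ / 248.2 = 0.13 → ξ₂ = 32.27 mol.
Outlet amounts (n = n₀ + Σ ν·ξ):
  G: 248.2 − 1(223.6) = 24.57
  E: 0 + 1(223.6) − 2(32.27) = 159.1
  D: 0 + 1(32.27) = 32.27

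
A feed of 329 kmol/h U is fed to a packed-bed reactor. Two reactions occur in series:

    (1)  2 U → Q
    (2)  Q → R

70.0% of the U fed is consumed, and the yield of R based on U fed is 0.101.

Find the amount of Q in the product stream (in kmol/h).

Conversion of U: U consumed = 2ξ₁ = 0.7 × 329 → ξ₁ = 115.1 kmol/h.
Yield of R: 1ξ₂ / 329 = 0.101 → ξ₂ = 33.23 kmol/h.
Outlet amounts (n = n₀ + Σ ν·ξ):
  U: 329 − 2(115.1) = 98.7
  Q: 0 + 1(115.1) − 1(33.23) = 81.92
  R: 0 + 1(33.23) = 33.23

81.9 kmol/h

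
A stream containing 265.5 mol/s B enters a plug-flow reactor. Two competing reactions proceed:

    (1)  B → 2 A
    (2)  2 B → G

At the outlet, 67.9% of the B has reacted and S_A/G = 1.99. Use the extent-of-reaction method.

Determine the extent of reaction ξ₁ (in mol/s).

ξ₁ = 59.9 mol/s

Conversion of B: B consumed = 0.679 × 265.5 = 180.3 mol/s = 1ξ₁ + 2ξ₂.
Selectivity: 2ξ₁ / (1ξ₂) = 1.99 → ξ₁ = 0.995 ξ₂.
Substitute: (1·0.995 + 2) ξ₂ = 180.3 → ξ₂ = 60.19 mol/s, ξ₁ = 59.89 mol/s.
Outlet amounts (n = n₀ + Σ ν·ξ):
  B: 265.5 − 1(59.89) − 2(60.19) = 85.23
  A: 0 + 2(59.89) = 119.8
  G: 0 + 1(60.19) = 60.19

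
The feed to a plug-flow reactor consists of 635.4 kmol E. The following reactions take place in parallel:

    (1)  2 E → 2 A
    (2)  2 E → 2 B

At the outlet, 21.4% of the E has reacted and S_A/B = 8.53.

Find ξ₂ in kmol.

ξ₂ = 7.13 kmol

Conversion of E: E consumed = 0.214 × 635.4 = 136 kmol = 2ξ₁ + 2ξ₂.
Selectivity: 2ξ₁ / (2ξ₂) = 8.53 → ξ₁ = 8.53 ξ₂.
Substitute: (2·8.53 + 2) ξ₂ = 136 → ξ₂ = 7.134 kmol, ξ₁ = 60.85 kmol.
Outlet amounts (n = n₀ + Σ ν·ξ):
  E: 635.4 − 2(60.85) − 2(7.134) = 499.4
  A: 0 + 2(60.85) = 121.7
  B: 0 + 2(7.134) = 14.27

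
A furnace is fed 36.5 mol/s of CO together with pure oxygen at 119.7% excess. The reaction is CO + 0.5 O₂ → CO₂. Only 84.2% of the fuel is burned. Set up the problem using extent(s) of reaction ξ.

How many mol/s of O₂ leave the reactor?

Stoichiometric O₂ = 0.5 × 36.5 = 18.25 mol/s; O₂ fed = 18.25 × 2.197 = 40.1 mol/s.
Fuel reacted = 0.842 × 36.5 → ξ = 30.73 mol/s.
Outlet (n = n₀ + ν ξ):
  CO: 36.5 − 1(30.73) = 5.767
  O₂: 40.1 − 0.5(30.73) = 24.73
  CO₂: 0 + 1(30.73) = 30.73

24.7 mol/s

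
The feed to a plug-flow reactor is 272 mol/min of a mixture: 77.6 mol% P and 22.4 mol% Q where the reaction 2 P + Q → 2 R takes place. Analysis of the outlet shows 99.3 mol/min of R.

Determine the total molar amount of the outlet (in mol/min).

For R: n = n₀ + 2ξ → 99.3 = 0 + 2ξ, giving ξ = 49.65 mol/min.
Outlet amounts (n = n₀ + ν ξ):
  P: 211.1 − 2(49.65) = 111.8
  Q: 60.93 − 1(49.65) = 11.28
  R: 0 + 2(49.65) = 99.3
Total out = 111.8 + 11.28 + 99.3 = 222.3 mol/min.

222 mol/min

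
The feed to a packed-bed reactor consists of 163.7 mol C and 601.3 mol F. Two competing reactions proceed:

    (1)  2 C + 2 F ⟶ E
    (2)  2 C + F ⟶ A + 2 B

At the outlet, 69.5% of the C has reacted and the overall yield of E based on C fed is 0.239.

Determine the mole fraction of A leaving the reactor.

0.0274

Yield of E: 1ξ₁ / 163.7 = 0.239 → ξ₁ = 39.12 mol.
Conversion of C: 2ξ₁ + 2ξ₂ = 0.695 × 163.7 = 113.8 → ξ₂ = 17.76 mol.
Outlet amounts (n = n₀ + Σ ν·ξ):
  C: 163.7 − 2(39.12) − 2(17.76) = 49.93
  F: 601.3 − 2(39.12) − 1(17.76) = 505.3
  E: 0 + 1(39.12) = 39.12
  A: 0 + 1(17.76) = 17.76
  B: 0 + 2(17.76) = 35.52
Total out = 647.6 mol; y_A = 17.76 / 647.6 = 0.02743.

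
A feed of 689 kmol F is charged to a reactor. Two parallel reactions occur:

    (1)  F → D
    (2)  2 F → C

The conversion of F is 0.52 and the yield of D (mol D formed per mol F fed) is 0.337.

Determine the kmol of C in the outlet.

63 kmol

Yield of D: 1ξ₁ / 689 = 0.337 → ξ₁ = 232.2 kmol.
Conversion of F: 1ξ₁ + 2ξ₂ = 0.52 × 689 = 358.3 → ξ₂ = 63.04 kmol.
Outlet amounts (n = n₀ + Σ ν·ξ):
  F: 689 − 1(232.2) − 2(63.04) = 330.7
  D: 0 + 1(232.2) = 232.2
  C: 0 + 1(63.04) = 63.04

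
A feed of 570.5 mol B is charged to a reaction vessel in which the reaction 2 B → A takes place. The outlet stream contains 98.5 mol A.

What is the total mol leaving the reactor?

472 mol

For A: n = n₀ + 1ξ → 98.5 = 0 + 1ξ, giving ξ = 98.5 mol.
Outlet amounts (n = n₀ + ν ξ):
  B: 570.5 − 2(98.5) = 373.5
  A: 0 + 1(98.5) = 98.5
Total out = 373.5 + 98.5 = 472 mol.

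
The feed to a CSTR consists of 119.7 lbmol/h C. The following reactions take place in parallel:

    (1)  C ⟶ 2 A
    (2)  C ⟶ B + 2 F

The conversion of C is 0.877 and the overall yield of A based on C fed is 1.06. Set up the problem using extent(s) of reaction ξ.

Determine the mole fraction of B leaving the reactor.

0.156

Yield of A: 2ξ₁ / 119.7 = 1.06 → ξ₁ = 63.44 lbmol/h.
Conversion of C: 1ξ₁ + 1ξ₂ = 0.877 × 119.7 = 105 → ξ₂ = 41.54 lbmol/h.
Outlet amounts (n = n₀ + Σ ν·ξ):
  C: 119.7 − 1(63.44) − 1(41.54) = 14.72
  A: 0 + 2(63.44) = 126.9
  B: 0 + 1(41.54) = 41.54
  F: 0 + 2(41.54) = 83.07
Total out = 266.2 lbmol/h; y_B = 41.54 / 266.2 = 0.156.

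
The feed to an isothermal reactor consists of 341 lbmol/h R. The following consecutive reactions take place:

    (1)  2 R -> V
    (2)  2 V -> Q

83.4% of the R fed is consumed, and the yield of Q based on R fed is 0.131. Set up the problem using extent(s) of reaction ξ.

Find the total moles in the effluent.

154 lbmol/h

Conversion of R: R consumed = 2ξ₁ = 0.834 × 341 → ξ₁ = 142.2 lbmol/h.
Yield of Q: 1ξ₂ / 341 = 0.131 → ξ₂ = 44.67 lbmol/h.
Outlet amounts (n = n₀ + Σ ν·ξ):
  R: 341 − 2(142.2) = 56.61
  V: 0 + 1(142.2) − 2(44.67) = 52.86
  Q: 0 + 1(44.67) = 44.67
Total out = 56.61 + 52.86 + 44.67 = 154.1 lbmol/h.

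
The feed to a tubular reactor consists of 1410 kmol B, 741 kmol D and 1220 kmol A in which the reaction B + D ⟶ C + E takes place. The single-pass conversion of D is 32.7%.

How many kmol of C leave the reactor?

D reacted = 0.327 × 741 = 242.3 kmol; ν_D = −1, so ξ = 242.3/1 = 242.3 kmol.
Outlet amounts (n = n₀ + ν ξ):
  B: 1410 − 1(242.3) = 1168
  D: 741 − 1(242.3) = 498.7
  C: 0 + 1(242.3) = 242.3
  E: 0 + 1(242.3) = 242.3
  A: 1220 (inert)

242 kmol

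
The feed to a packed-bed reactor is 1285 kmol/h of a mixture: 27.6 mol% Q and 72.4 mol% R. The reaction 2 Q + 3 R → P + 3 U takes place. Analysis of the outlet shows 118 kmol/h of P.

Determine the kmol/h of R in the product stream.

For P: n = n₀ + 1ξ → 118 = 0 + 1ξ, giving ξ = 118 kmol/h.
Outlet amounts (n = n₀ + ν ξ):
  Q: 354.7 − 2(118) = 118.7
  R: 930.3 − 3(118) = 576.3
  P: 0 + 1(118) = 118
  U: 0 + 3(118) = 354

576 kmol/h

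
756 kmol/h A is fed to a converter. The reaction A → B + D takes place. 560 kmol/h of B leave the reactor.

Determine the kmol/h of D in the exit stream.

560 kmol/h

For B: n = n₀ + 1ξ → 560 = 0 + 1ξ, giving ξ = 560 kmol/h.
Outlet amounts (n = n₀ + ν ξ):
  A: 756 − 1(560) = 196
  B: 0 + 1(560) = 560
  D: 0 + 1(560) = 560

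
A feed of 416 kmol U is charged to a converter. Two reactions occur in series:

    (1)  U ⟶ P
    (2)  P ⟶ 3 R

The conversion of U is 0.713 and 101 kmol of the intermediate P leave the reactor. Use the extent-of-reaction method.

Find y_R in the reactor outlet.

Conversion of U: U consumed = 1ξ₁ = 0.713 × 416 → ξ₁ = 296.6 kmol.
P balance: n_P = 0 + 1ξ₁ − 1ξ₂ = 101 → ξ₂ = (1·296.6 − 101)/1 = 195.6 kmol.
Outlet amounts (n = n₀ + Σ ν·ξ):
  U: 416 − 1(296.6) = 119.4
  P: 0 + 1(296.6) − 1(195.6) = 101
  R: 0 + 3(195.6) = 586.8
Total out = 807.2 kmol; y_R = 586.8 / 807.2 = 0.727.

0.727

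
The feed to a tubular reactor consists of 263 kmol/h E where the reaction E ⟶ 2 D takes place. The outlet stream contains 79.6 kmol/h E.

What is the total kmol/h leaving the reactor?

For E: n = n₀ − 1ξ → 79.6 = 263 − 1ξ, giving ξ = 183.4 kmol/h.
Outlet amounts (n = n₀ + ν ξ):
  E: 263 − 1(183.4) = 79.6
  D: 0 + 2(183.4) = 366.8
Total out = 79.6 + 366.8 = 446.4 kmol/h.

446 kmol/h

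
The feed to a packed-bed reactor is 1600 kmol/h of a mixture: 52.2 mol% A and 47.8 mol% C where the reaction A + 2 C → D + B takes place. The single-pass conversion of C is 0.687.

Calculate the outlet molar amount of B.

263 kmol/h

C reacted = 0.687 × 764.8 = 525.4 kmol/h; ν_C = −2, so ξ = 525.4/2 = 262.7 kmol/h.
Outlet amounts (n = n₀ + ν ξ):
  A: 835.2 − 1(262.7) = 572.5
  C: 764.8 − 2(262.7) = 239.4
  D: 0 + 1(262.7) = 262.7
  B: 0 + 1(262.7) = 262.7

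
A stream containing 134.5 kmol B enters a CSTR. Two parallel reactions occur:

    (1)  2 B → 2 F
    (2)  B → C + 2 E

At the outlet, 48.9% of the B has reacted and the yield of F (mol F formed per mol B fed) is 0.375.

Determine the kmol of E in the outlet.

30.7 kmol

Yield of F: 2ξ₁ / 134.5 = 0.375 → ξ₁ = 25.22 kmol.
Conversion of B: 2ξ₁ + 1ξ₂ = 0.489 × 134.5 = 65.77 → ξ₂ = 15.33 kmol.
Outlet amounts (n = n₀ + Σ ν·ξ):
  B: 134.5 − 2(25.22) − 1(15.33) = 68.73
  F: 0 + 2(25.22) = 50.44
  C: 0 + 1(15.33) = 15.33
  E: 0 + 2(15.33) = 30.67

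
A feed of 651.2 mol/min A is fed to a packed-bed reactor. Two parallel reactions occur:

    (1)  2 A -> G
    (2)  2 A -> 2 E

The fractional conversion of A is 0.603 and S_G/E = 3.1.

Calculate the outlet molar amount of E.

Conversion of A: A consumed = 0.603 × 651.2 = 392.7 mol/min = 2ξ₁ + 2ξ₂.
Selectivity: 1ξ₁ / (2ξ₂) = 3.1 → ξ₁ = 6.2 ξ₂.
Substitute: (2·6.2 + 2) ξ₂ = 392.7 → ξ₂ = 27.27 mol/min, ξ₁ = 169.1 mol/min.
Outlet amounts (n = n₀ + Σ ν·ξ):
  A: 651.2 − 2(169.1) − 2(27.27) = 258.5
  G: 0 + 1(169.1) = 169.1
  E: 0 + 2(27.27) = 54.54

54.5 mol/min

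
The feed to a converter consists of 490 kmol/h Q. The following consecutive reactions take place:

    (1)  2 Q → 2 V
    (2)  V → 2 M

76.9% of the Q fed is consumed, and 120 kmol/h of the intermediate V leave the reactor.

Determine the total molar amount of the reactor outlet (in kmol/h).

747 kmol/h

Conversion of Q: Q consumed = 2ξ₁ = 0.769 × 490 → ξ₁ = 188.4 kmol/h.
V balance: n_V = 0 + 2ξ₁ − 1ξ₂ = 120 → ξ₂ = (2·188.4 − 120)/1 = 256.8 kmol/h.
Outlet amounts (n = n₀ + Σ ν·ξ):
  Q: 490 − 2(188.4) = 113.2
  V: 0 + 2(188.4) − 1(256.8) = 120
  M: 0 + 2(256.8) = 513.6
Total out = 113.2 + 120 + 513.6 = 746.8 kmol/h.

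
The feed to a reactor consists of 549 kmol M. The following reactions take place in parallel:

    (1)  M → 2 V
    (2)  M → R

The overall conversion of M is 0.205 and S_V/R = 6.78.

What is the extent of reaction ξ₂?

Conversion of M: M consumed = 0.205 × 549 = 112.5 kmol = 1ξ₁ + 1ξ₂.
Selectivity: 2ξ₁ / (1ξ₂) = 6.78 → ξ₁ = 3.39 ξ₂.
Substitute: (1·3.39 + 1) ξ₂ = 112.5 → ξ₂ = 25.64 kmol, ξ₁ = 86.91 kmol.
Outlet amounts (n = n₀ + Σ ν·ξ):
  M: 549 − 1(86.91) − 1(25.64) = 436.5
  V: 0 + 2(86.91) = 173.8
  R: 0 + 1(25.64) = 25.64

ξ₂ = 25.6 kmol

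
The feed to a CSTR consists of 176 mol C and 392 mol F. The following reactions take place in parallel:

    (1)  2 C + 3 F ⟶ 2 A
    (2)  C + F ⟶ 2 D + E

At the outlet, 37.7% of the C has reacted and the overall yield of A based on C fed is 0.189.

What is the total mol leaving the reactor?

551 mol

Yield of A: 2ξ₁ / 176 = 0.189 → ξ₁ = 16.63 mol.
Conversion of C: 2ξ₁ + 1ξ₂ = 0.377 × 176 = 66.35 → ξ₂ = 33.09 mol.
Outlet amounts (n = n₀ + Σ ν·ξ):
  C: 176 − 2(16.63) − 1(33.09) = 109.6
  F: 392 − 3(16.63) − 1(33.09) = 309
  A: 0 + 2(16.63) = 33.26
  D: 0 + 2(33.09) = 66.18
  E: 0 + 1(33.09) = 33.09
Total out = 109.6 + 309 + 33.26 + 66.18 + 33.09 = 551.2 mol.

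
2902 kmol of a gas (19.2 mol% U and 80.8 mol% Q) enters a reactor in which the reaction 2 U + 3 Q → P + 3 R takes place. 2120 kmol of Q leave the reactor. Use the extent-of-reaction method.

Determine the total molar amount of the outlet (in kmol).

For Q: n = n₀ − 3ξ → 2120 = 2345 − 3ξ, giving ξ = 74.94 kmol.
Outlet amounts (n = n₀ + ν ξ):
  U: 557.2 − 2(74.94) = 407.3
  Q: 2345 − 3(74.94) = 2120
  P: 0 + 1(74.94) = 74.94
  R: 0 + 3(74.94) = 224.8
Total out = 407.3 + 2120 + 74.94 + 224.8 = 2827 kmol.

2830 kmol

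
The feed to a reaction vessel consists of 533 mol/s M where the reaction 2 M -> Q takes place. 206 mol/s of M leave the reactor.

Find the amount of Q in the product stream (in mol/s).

For M: n = n₀ − 2ξ → 206 = 533 − 2ξ, giving ξ = 163.5 mol/s.
Outlet amounts (n = n₀ + ν ξ):
  M: 533 − 2(163.5) = 206
  Q: 0 + 1(163.5) = 163.5

164 mol/s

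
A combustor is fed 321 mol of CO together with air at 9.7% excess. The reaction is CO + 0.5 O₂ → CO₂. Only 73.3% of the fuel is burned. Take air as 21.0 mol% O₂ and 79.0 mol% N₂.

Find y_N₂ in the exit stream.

Stoichiometric O₂ = 0.5 × 321 = 160.5 mol; O₂ fed = 160.5 × 1.097 = 176.1 mol.
N₂ fed = 176.1 × 79/21 = 662.4 mol.
Fuel reacted = 0.733 × 321 → ξ = 235.3 mol.
Outlet (n = n₀ + ν ξ):
  CO: 321 − 1(235.3) = 85.71
  O₂: 176.1 − 0.5(235.3) = 58.42
  N₂: 662.4 (inert)
  CO₂: 0 + 1(235.3) = 235.3
Total out = 1042 mol; y_N₂ = 662.4 / 1042 = 0.6358.

0.636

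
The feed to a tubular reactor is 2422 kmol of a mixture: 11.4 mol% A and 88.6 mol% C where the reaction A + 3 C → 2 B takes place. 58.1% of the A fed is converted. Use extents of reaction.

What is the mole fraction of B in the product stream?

0.153

A reacted = 0.581 × 276.1 = 160.4 kmol; ν_A = −1, so ξ = 160.4/1 = 160.4 kmol.
Outlet amounts (n = n₀ + ν ξ):
  A: 276.1 − 1(160.4) = 115.7
  C: 2146 − 3(160.4) = 1665
  B: 0 + 2(160.4) = 320.8
Total out = 2101 kmol; y_B = 320.8 / 2101 = 0.1527.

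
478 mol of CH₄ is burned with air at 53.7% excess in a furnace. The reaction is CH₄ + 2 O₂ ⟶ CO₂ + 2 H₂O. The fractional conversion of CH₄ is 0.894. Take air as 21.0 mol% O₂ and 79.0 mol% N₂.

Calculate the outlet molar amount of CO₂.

427 mol

Stoichiometric O₂ = 2 × 478 = 956 mol; O₂ fed = 956 × 1.537 = 1469 mol.
N₂ fed = 1469 × 79/21 = 5528 mol.
Fuel reacted = 0.894 × 478 → ξ = 427.3 mol.
Outlet (n = n₀ + ν ξ):
  CH₄: 478 − 1(427.3) = 50.67
  O₂: 1469 − 2(427.3) = 614.7
  N₂: 5528 (inert)
  CO₂: 0 + 1(427.3) = 427.3
  H₂O: 0 + 2(427.3) = 854.7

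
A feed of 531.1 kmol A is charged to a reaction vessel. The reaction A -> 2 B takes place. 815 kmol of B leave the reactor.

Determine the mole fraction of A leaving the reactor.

For B: n = n₀ + 2ξ → 815 = 0 + 2ξ, giving ξ = 407.5 kmol.
Outlet amounts (n = n₀ + ν ξ):
  A: 531.1 − 1(407.5) = 123.6
  B: 0 + 2(407.5) = 815
Total out = 938.6 kmol; y_A = 123.6 / 938.6 = 0.1317.

0.132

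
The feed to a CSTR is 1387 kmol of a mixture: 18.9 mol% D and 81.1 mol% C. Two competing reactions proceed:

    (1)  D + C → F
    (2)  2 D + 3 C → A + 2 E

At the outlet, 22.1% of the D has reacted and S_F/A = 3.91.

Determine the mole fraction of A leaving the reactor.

Conversion of D: D consumed = 0.221 × 262.1 = 57.93 kmol = 1ξ₁ + 2ξ₂.
Selectivity: 1ξ₁ / (1ξ₂) = 3.91 → ξ₁ = 3.91 ξ₂.
Substitute: (1·3.91 + 2) ξ₂ = 57.93 → ξ₂ = 9.803 kmol, ξ₁ = 38.33 kmol.
Outlet amounts (n = n₀ + Σ ν·ξ):
  D: 262.1 − 1(38.33) − 2(9.803) = 204.2
  C: 1125 − 1(38.33) − 3(9.803) = 1057
  F: 0 + 1(38.33) = 38.33
  A: 0 + 1(9.803) = 9.803
  E: 0 + 2(9.803) = 19.61
Total out = 1329 kmol; y_A = 9.803 / 1329 = 0.007376.

0.00738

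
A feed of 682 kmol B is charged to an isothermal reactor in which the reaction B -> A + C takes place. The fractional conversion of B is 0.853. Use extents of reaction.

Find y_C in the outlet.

0.46

B reacted = 0.853 × 682 = 581.7 kmol; ν_B = −1, so ξ = 581.7/1 = 581.7 kmol.
Outlet amounts (n = n₀ + ν ξ):
  B: 682 − 1(581.7) = 100.3
  A: 0 + 1(581.7) = 581.7
  C: 0 + 1(581.7) = 581.7
Total out = 1264 kmol; y_C = 581.7 / 1264 = 0.4603.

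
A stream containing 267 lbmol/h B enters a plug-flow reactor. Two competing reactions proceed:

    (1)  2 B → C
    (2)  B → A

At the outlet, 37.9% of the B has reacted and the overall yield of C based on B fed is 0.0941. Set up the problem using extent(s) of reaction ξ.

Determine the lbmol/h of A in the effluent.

Yield of C: 1ξ₁ / 267 = 0.0941 → ξ₁ = 25.12 lbmol/h.
Conversion of B: 2ξ₁ + 1ξ₂ = 0.379 × 267 = 101.2 → ξ₂ = 50.94 lbmol/h.
Outlet amounts (n = n₀ + Σ ν·ξ):
  B: 267 − 2(25.12) − 1(50.94) = 165.8
  C: 0 + 1(25.12) = 25.12
  A: 0 + 1(50.94) = 50.94

50.9 lbmol/h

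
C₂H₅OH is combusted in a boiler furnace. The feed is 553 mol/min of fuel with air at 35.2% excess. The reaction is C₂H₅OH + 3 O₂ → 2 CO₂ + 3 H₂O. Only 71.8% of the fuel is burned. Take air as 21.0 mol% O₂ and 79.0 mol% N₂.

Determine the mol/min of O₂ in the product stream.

Stoichiometric O₂ = 3 × 553 = 1659 mol/min; O₂ fed = 1659 × 1.352 = 2243 mol/min.
N₂ fed = 2243 × 79/21 = 8438 mol/min.
Fuel reacted = 0.718 × 553 → ξ = 397.1 mol/min.
Outlet (n = n₀ + ν ξ):
  C₂H₅OH: 553 − 1(397.1) = 155.9
  O₂: 2243 − 3(397.1) = 1052
  N₂: 8438 (inert)
  CO₂: 0 + 2(397.1) = 794.1
  H₂O: 0 + 3(397.1) = 1191

1050 mol/min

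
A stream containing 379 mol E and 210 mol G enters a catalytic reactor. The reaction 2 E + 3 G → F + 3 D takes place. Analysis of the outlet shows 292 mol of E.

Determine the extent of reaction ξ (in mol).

ξ = 43.5 mol

For E: n = n₀ − 2ξ → 292 = 379 − 2ξ, giving ξ = 43.5 mol.
Outlet amounts (n = n₀ + ν ξ):
  E: 379 − 2(43.5) = 292
  G: 210 − 3(43.5) = 79.5
  F: 0 + 1(43.5) = 43.5
  D: 0 + 3(43.5) = 130.5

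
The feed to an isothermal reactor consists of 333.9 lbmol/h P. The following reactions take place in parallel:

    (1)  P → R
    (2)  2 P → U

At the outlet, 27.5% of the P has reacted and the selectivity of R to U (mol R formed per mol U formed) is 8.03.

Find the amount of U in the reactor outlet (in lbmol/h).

9.15 lbmol/h

Conversion of P: P consumed = 0.275 × 333.9 = 91.82 lbmol/h = 1ξ₁ + 2ξ₂.
Selectivity: 1ξ₁ / (1ξ₂) = 8.03 → ξ₁ = 8.03 ξ₂.
Substitute: (1·8.03 + 2) ξ₂ = 91.82 → ξ₂ = 9.155 lbmol/h, ξ₁ = 73.51 lbmol/h.
Outlet amounts (n = n₀ + Σ ν·ξ):
  P: 333.9 − 1(73.51) − 2(9.155) = 242.1
  R: 0 + 1(73.51) = 73.51
  U: 0 + 1(9.155) = 9.155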